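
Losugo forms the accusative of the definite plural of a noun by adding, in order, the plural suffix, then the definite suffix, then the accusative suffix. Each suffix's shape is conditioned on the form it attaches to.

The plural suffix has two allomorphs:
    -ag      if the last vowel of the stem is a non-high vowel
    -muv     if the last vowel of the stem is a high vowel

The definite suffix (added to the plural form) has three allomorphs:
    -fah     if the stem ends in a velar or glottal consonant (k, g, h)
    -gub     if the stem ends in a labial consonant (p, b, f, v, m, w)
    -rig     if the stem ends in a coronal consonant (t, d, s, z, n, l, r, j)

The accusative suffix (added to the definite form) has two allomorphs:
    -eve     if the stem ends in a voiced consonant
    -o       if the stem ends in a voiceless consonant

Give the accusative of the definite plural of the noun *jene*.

jeneagfaho

*jene*: last vowel = /e/, a non-high vowel → -ag → *jeneag*.
Since the final consonant of the plural form *jeneag* is /g/ (velar/glottal), it takes -fah, giving *jeneagfah*.
The final consonant of the definite form *jeneagfah* is /h/, which is voiceless, so the accusative suffix is -o, giving *jeneagfaho*.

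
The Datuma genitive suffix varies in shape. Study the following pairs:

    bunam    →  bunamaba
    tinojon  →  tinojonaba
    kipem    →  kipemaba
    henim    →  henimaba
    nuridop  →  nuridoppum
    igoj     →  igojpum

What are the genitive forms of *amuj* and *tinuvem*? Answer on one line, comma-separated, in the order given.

The pattern is nasality of the final consonant: -aba when the stem ends in a nasal (*bunam*, *tinojon*, *kipem*, *henim*); -pum when the stem ends in a non-nasal consonant (*nuridop*, *igoj*).
The final consonant of *amuj* is /j/, which is non-nasal, so the suffix is -pum, giving *amujpum*.
Since the final consonant of *tinuvem* is /m/ (a nasal), it takes -aba, giving *tinuvemaba*.

amujpum, tinuvemaba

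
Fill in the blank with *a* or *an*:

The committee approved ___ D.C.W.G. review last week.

a

The indefinite article is chosen by the initial *sound* of the following word, not its spelling.
The initialism *D.C.W.G.* is read letter by letter; the first letter, D, is pronounced /diː/, which begins with a consonant sound.
So the article is *a*: The committee approved a D.C.W.G. review last week.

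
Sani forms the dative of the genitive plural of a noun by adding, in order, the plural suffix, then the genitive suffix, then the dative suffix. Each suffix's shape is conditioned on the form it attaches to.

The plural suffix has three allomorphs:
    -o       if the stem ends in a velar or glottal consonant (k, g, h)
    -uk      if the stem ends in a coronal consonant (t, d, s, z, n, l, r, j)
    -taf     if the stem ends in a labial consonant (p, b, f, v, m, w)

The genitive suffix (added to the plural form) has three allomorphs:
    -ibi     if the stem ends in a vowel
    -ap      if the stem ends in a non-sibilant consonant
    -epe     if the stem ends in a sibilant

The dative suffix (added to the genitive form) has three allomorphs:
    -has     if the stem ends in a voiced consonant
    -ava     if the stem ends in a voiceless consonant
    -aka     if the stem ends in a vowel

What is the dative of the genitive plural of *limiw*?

Since the final consonant of *limiw* is /w/ (labial), it takes -taf, giving *limiwtaf*.
The plural form *limiwtaf*: final sound = /f/, a non-sibilant consonant → -ap → *limiwtafap*.
The genitive form *limiwtafap*: final sound = /p/, a voiceless consonant → -ava → *limiwtafapava*.

limiwtafapava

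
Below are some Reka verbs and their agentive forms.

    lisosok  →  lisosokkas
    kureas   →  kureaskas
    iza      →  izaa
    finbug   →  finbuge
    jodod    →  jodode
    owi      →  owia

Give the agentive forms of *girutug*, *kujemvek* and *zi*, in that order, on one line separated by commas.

girutuge, kujemvekkas, zia

The pattern is voicing of the final sound: -kas when the stem ends in a voiceless consonant (*lisosok*, *kureas*); -e when the stem ends in a voiced consonant (*finbug*, *jodod*); -a when the stem ends in a vowel (*iza*, *owi*).
*girutug*: final sound = /g/, a voiced consonant → -e → *girutuge*.
Since the final sound of *kujemvek* is /k/ (a voiceless consonant), it takes -kas, giving *kujemvekkas*.
*zi* — final sound /i/ (a vowel) → -a → *zia*.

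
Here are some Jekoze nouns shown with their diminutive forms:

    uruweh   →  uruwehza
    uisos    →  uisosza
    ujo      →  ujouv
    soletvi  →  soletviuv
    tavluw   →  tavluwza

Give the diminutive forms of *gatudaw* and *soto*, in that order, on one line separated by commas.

The alternation tracks the final sound of the stem — -za when the stem ends in a consonant (*uruweh*, *uisos*, *tavluw*); -uv when the stem ends in a vowel (*ujo*, *soletvi*).
Since the final sound of *gatudaw* is /w/ (a consonant), it takes -za, giving *gatudawza*.
The final sound of *soto* is /o/, which is a vowel, so the suffix is -uv, giving *sotouv*.

gatudawza, sotouv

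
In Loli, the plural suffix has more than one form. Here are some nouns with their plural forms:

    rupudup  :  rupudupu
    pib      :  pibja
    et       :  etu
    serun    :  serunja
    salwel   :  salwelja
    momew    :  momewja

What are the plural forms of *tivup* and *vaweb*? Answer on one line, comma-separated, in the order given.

The suffix is conditioned by the final consonant: -u when the stem ends in a voiceless consonant (*rupudup*, *et*); -ja when the stem ends in a voiced consonant (*pib*, *serun*, *salwel*, *momew*).
The final consonant of *tivup* is /p/, which is voiceless, so the suffix is -u, giving *tivupu*.
*vaweb*: final consonant = /b/, voiced → -ja → *vawebja*.

tivupu, vawebja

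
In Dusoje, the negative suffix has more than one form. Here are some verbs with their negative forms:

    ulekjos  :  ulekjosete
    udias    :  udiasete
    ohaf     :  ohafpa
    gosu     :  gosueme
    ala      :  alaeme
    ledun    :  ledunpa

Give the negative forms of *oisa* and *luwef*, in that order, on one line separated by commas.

Looking at the final sound of each stem: -ete when the stem ends in a sibilant (*ulekjos*, *udias*); -pa when the stem ends in a non-sibilant consonant (*ohaf*, *ledun*); -eme when the stem ends in a vowel (*gosu*, *ala*).
The final sound of *oisa* is /a/, which is a vowel, so the suffix is -eme, giving *oisaeme*.
The final sound of *luwef* is /f/, which is a non-sibilant consonant, so the suffix is -pa, giving *luwefpa*.

oisaeme, luwefpa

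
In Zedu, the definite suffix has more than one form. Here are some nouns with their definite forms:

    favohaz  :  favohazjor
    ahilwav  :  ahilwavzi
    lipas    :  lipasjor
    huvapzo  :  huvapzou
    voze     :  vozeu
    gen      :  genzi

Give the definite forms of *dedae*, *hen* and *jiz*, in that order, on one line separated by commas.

dedaeu, henzi, jizjor

The suffix is conditioned by the final sound: -jor when the stem ends in a sibilant (*favohaz*, *lipas*); -zi when the stem ends in a non-sibilant consonant (*ahilwav*, *gen*); -u when the stem ends in a vowel (*huvapzo*, *voze*).
*dedae* — final sound /e/ (a vowel) → -u → *dedaeu*.
The final sound of *hen* is /n/, which is a non-sibilant consonant, so the suffix is -zi, giving *henzi*.
*jiz*: final sound = /z/, a sibilant → -jor → *jizjor*.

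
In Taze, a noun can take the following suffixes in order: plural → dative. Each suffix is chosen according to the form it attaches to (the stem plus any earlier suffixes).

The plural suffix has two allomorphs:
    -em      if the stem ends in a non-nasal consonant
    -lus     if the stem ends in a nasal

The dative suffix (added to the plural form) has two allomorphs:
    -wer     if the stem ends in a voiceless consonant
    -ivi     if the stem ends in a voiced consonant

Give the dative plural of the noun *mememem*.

memememluswer

The final consonant of *mememem* is /m/, which is a nasal, so the plural suffix is -lus, giving *memememlus*.
The plural form *memememlus* — final consonant /s/ (voiceless) → -wer → *memememluswer*.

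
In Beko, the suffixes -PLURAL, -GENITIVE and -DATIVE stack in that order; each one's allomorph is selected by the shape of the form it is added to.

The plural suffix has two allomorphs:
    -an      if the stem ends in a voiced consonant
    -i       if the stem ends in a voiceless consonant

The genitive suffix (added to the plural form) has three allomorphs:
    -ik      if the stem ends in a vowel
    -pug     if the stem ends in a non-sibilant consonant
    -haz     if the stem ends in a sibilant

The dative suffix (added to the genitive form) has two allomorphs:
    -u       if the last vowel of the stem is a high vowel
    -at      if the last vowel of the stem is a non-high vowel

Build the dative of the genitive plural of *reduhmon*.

reduhmonanpugu

*reduhmon* — final consonant /n/ (voiced) → -an → *reduhmonan*.
The plural form *reduhmonan* — final sound /n/ (a non-sibilant consonant) → -pug → *reduhmonanpug*.
The genitive form *reduhmonanpug* — last vowel /u/ (a high vowel) → -u → *reduhmonanpugu*.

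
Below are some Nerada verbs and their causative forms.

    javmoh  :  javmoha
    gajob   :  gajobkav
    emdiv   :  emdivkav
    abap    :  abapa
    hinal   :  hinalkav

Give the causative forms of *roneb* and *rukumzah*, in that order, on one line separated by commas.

The alternation tracks the final consonant of the stem — -a when the stem ends in a voiceless consonant (*javmoh*, *abap*); -kav when the stem ends in a voiced consonant (*gajob*, *emdiv*, *hinal*).
Since the final consonant of *roneb* is /b/ (voiced), it takes -kav, giving *ronebkav*.
The final consonant of *rukumzah* is /h/, which is voiceless, so the suffix is -a, giving *rukumzaha*.

ronebkav, rukumzaha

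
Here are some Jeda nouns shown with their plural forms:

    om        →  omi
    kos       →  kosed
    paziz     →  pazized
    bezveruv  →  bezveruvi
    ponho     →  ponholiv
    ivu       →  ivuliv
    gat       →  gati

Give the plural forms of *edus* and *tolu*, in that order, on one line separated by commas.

edused, toluliv

The suffix is conditioned by the final sound: -ed when the stem ends in a sibilant (*kos*, *paziz*); -i when the stem ends in a non-sibilant consonant (*om*, *bezveruv*, *gat*); -liv when the stem ends in a vowel (*ponho*, *ivu*).
*edus*: final sound = /s/, a sibilant → -ed → *edused*.
Since the final sound of *tolu* is /u/ (a vowel), it takes -liv, giving *toluliv*.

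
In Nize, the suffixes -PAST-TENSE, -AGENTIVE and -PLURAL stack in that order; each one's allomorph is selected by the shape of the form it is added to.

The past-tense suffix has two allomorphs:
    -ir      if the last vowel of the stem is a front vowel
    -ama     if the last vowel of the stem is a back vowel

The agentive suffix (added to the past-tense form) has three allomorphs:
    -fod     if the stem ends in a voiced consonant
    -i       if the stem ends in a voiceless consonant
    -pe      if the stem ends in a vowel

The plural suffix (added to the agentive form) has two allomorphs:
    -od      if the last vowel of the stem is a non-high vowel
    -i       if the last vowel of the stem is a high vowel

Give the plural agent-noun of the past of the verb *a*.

*a* — last vowel /a/ (a back vowel) → -ama → *aama*.
The past-tense form *aama* — final sound /a/ (a vowel) → -pe → *aamape*.
The agentive form *aamape*: last vowel = /e/, a non-high vowel → -od → *aamapeod*.

aamapeod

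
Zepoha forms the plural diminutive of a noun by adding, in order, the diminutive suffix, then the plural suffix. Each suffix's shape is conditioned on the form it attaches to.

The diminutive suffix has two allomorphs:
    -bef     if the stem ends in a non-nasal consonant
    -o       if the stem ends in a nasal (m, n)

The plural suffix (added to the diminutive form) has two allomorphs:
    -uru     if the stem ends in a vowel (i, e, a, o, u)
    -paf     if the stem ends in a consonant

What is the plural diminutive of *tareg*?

taregbefpaf

Since the final consonant of *tareg* is /g/ (non-nasal), it takes -bef, giving *taregbef*.
The diminutive form *taregbef*: final sound = /f/, a consonant → -paf → *taregbefpaf*.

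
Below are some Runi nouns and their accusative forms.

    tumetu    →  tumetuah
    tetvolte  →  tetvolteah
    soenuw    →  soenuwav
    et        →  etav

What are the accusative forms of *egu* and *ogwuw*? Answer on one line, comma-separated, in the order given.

The pattern is consonant vs. vowel: -av when the stem ends in a consonant (*soenuw*, *et*); -ah when the stem ends in a vowel (*tumetu*, *tetvolte*).
*egu*: final sound = /u/, a vowel → -ah → *eguah*.
The final sound of *ogwuw* is /w/, which is a consonant, so the suffix is -av, giving *ogwuwav*.

eguah, ogwuwav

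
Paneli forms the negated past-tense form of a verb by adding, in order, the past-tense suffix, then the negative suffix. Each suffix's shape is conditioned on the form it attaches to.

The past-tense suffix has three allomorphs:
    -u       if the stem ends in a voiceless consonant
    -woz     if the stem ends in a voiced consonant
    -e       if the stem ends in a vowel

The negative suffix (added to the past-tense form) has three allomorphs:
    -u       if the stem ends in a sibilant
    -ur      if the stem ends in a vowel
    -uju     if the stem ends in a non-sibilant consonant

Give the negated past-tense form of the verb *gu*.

gueur

Since the final sound of *gu* is /u/ (a vowel), it takes -e, giving *gue*.
The past-tense form *gue* — final sound /e/ (a vowel) → -ur → *gueur*.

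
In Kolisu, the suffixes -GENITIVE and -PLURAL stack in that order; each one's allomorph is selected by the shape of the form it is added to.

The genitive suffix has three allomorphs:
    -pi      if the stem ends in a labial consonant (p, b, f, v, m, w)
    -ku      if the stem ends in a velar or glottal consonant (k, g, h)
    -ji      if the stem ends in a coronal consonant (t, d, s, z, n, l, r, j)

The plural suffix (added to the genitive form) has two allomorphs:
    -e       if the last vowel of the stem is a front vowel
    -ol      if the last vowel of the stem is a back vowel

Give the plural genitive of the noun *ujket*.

ujketjie

Since the final consonant of *ujket* is /t/ (coronal), it takes -ji, giving *ujketji*.
The genitive form *ujketji* — last vowel /i/ (a front vowel) → -e → *ujketjie*.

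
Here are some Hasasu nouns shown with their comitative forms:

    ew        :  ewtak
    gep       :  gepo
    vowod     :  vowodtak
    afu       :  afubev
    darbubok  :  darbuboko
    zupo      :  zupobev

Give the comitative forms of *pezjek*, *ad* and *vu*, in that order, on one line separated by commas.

The suffix is conditioned by the final sound: -o when the stem ends in a voiceless consonant (*gep*, *darbubok*); -tak when the stem ends in a voiced consonant (*ew*, *vowod*); -bev when the stem ends in a vowel (*afu*, *zupo*).
*pezjek*: final sound = /k/, a voiceless consonant → -o → *pezjeko*.
Since the final sound of *ad* is /d/ (a voiced consonant), it takes -tak, giving *adtak*.
The final sound of *vu* is /u/, which is a vowel, so the suffix is -bev, giving *vubev*.

pezjeko, adtak, vubev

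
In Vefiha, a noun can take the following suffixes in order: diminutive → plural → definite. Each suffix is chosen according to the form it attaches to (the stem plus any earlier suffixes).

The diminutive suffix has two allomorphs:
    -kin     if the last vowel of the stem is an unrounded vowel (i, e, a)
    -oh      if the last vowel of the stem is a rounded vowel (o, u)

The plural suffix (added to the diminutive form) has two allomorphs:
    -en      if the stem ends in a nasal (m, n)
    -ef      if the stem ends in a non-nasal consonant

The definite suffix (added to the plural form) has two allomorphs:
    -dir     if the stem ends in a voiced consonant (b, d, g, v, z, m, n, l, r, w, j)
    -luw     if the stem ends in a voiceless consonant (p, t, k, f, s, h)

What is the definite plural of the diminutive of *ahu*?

Since the last vowel of *ahu* is /u/ (a rounded vowel), it takes -oh, giving *ahuoh*.
The final consonant of the diminutive form *ahuoh* is /h/, which is non-nasal, so the plural suffix is -ef, giving *ahuohef*.
Since the final consonant of the plural form *ahuohef* is /f/ (voiceless), it takes -luw, giving *ahuohefluw*.

ahuohefluw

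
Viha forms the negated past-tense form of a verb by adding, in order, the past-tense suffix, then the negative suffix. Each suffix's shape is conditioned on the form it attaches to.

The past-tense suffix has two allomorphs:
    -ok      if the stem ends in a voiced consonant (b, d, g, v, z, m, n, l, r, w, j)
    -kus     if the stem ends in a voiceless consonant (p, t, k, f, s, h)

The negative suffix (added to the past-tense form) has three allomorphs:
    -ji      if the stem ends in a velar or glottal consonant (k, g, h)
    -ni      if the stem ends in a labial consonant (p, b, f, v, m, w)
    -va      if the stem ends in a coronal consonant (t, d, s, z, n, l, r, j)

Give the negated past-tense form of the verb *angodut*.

angodutkusva

*angodut*: final consonant = /t/, voiceless → -kus → *angodutkus*.
The past-tense form *angodutkus* — final consonant /s/ (coronal) → -va → *angodutkusva*.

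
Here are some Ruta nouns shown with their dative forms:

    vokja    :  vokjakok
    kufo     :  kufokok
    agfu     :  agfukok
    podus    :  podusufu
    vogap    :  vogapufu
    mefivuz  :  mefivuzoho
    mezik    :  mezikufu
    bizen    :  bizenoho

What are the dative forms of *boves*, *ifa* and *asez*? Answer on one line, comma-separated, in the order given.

bovesufu, ifakok, asezoho

The alternation tracks the final sound of the stem — -ufu when the stem ends in a voiceless consonant (*podus*, *vogap*, *mezik*); -oho when the stem ends in a voiced consonant (*mefivuz*, *bizen*); -kok when the stem ends in a vowel (*vokja*, *kufo*, *agfu*).
*boves*: final sound = /s/, a voiceless consonant → -ufu → *bovesufu*.
The final sound of *ifa* is /a/, which is a vowel, so the suffix is -kok, giving *ifakok*.
Since the final sound of *asez* is /z/ (a voiced consonant), it takes -oho, giving *asezoho*.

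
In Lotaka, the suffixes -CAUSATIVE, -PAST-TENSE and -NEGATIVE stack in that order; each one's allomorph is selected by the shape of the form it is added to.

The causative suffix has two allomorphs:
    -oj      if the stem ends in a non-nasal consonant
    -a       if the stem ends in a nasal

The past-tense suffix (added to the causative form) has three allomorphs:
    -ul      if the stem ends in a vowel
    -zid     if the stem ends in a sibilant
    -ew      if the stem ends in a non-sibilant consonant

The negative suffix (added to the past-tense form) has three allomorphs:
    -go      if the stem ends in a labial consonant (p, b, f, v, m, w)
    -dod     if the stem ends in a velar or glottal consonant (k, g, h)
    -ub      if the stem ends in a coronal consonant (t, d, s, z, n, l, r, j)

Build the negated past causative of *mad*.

madojewgo

The final consonant of *mad* is /d/, which is non-nasal, so the causative suffix is -oj, giving *madoj*.
The causative form *madoj*: final sound = /j/, a non-sibilant consonant → -ew → *madojew*.
Since the final consonant of the past-tense form *madojew* is /w/ (labial), it takes -go, giving *madojewgo*.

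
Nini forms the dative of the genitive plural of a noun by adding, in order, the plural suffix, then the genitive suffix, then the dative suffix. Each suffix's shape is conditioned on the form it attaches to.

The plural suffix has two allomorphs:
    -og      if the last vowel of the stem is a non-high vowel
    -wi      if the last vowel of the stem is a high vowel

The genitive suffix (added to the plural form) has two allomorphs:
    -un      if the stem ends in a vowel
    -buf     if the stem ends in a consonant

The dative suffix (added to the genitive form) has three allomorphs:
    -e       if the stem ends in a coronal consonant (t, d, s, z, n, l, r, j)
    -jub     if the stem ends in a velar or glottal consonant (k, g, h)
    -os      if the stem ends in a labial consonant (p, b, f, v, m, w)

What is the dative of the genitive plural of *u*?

The last vowel of *u* is /u/, which is a high vowel, so the plural suffix is -wi, giving *uwi*.
Since the final sound of the plural form *uwi* is /i/ (a vowel), it takes -un, giving *uwiun*.
Since the final consonant of the genitive form *uwiun* is /n/ (coronal), it takes -e, giving *uwiune*.

uwiune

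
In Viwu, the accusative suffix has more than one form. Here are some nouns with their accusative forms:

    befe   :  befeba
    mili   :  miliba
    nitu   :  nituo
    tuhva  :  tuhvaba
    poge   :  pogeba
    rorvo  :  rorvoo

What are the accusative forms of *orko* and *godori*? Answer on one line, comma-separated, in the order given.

The alternation tracks the last vowel of the stem — -o when the last vowel of the stem is a rounded vowel (*nitu*, *rorvo*); -ba when the last vowel of the stem is an unrounded vowel (*befe*, *mili*, *tuhva*, *poge*).
*orko*: last vowel = /o/, a rounded vowel → -o → *orkoo*.
*godori* — last vowel /i/ (an unrounded vowel) → -ba → *godoriba*.

orkoo, godoriba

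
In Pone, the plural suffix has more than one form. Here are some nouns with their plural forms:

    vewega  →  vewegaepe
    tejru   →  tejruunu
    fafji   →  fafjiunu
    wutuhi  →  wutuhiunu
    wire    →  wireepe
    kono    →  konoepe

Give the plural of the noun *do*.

The suffix is conditioned by the last vowel: -unu when the last vowel of the stem is a high vowel (*tejru*, *fafji*, *wutuhi*); -epe when the last vowel of the stem is a non-high vowel (*vewega*, *wire*, *kono*).
*do*: last vowel = /o/, a non-high vowel → -epe → *doepe*.

doepe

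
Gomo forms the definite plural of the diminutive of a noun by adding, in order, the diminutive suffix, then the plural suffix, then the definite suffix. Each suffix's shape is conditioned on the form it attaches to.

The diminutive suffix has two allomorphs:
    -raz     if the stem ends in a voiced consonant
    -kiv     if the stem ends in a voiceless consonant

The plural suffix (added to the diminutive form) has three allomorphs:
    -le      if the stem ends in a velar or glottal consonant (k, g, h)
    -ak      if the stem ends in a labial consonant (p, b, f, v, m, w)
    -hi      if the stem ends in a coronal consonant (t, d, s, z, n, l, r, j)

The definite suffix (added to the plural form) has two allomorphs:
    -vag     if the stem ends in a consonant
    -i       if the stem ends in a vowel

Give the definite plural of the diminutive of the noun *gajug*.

Since the final consonant of *gajug* is /g/ (voiced), it takes -raz, giving *gajugraz*.
The diminutive form *gajugraz* — final consonant /z/ (coronal) → -hi → *gajugrazhi*.
The final sound of the plural form *gajugrazhi* is /i/, which is a vowel, so the definite suffix is -i, giving *gajugrazhii*.

gajugrazhii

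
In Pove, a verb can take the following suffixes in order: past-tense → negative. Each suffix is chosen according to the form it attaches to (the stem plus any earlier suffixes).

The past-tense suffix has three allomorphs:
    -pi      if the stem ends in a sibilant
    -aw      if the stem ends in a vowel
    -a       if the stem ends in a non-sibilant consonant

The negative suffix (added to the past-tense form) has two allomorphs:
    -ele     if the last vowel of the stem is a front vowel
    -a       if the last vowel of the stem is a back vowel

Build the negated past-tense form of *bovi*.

*bovi*: final sound = /i/, a vowel → -aw → *boviaw*.
The past-tense form *boviaw* — last vowel /a/ (a back vowel) → -a → *boviawa*.

boviawa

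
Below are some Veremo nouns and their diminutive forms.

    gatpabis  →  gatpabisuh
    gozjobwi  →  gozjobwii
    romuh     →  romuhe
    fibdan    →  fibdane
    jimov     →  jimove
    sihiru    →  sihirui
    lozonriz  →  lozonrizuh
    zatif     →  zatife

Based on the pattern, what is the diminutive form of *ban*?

The pattern is sibilance of the final sound: -uh when the stem ends in a sibilant (*gatpabis*, *lozonriz*); -e when the stem ends in a non-sibilant consonant (*romuh*, *fibdan*, *jimov*, *zatif*); -i when the stem ends in a vowel (*gozjobwi*, *sihiru*).
*ban* — final sound /n/ (a non-sibilant consonant) → -e → *bane*.

bane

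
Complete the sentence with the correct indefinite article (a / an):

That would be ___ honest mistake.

an

The indefinite article is chosen by the initial *sound* of the following word, not its spelling.
*honest* begins with the sound /ɒ/ (silent h) — a vowel sound.
So the article is *an*: That would be an honest mistake.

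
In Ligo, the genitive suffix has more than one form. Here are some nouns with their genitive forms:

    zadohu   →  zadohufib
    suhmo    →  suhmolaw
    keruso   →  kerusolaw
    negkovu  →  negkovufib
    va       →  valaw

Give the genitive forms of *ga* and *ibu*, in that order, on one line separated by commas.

galaw, ibufib

The alternation tracks the last vowel of the stem — -fib when the last vowel of the stem is a high vowel (*zadohu*, *negkovu*); -law when the last vowel of the stem is a non-high vowel (*suhmo*, *keruso*, *va*).
The last vowel of *ga* is /a/, which is a non-high vowel, so the suffix is -law, giving *galaw*.
Since the last vowel of *ibu* is /u/ (a high vowel), it takes -fib, giving *ibufib*.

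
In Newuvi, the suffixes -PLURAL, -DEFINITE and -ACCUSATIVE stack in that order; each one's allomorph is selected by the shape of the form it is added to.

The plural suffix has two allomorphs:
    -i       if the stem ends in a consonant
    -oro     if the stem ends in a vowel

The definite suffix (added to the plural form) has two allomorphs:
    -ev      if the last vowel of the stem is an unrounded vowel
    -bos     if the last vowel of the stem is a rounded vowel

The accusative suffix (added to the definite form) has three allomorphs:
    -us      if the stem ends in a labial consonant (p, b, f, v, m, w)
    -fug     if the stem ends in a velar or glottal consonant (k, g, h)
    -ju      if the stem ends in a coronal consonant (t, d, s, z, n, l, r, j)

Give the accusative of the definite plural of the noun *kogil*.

kogilievus

*kogil*: final sound = /l/, a consonant → -i → *kogili*.
The plural form *kogili*: last vowel = /i/, an unrounded vowel → -ev → *kogiliev*.
The final consonant of the definite form *kogiliev* is /v/, which is labial, so the accusative suffix is -us, giving *kogilievus*.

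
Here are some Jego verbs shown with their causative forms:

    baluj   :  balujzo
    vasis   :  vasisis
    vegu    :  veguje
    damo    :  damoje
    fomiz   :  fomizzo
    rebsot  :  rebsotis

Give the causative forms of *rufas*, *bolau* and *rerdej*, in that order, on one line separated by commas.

Looking at the final sound of each stem: -is when the stem ends in a voiceless consonant (*vasis*, *rebsot*); -zo when the stem ends in a voiced consonant (*baluj*, *fomiz*); -je when the stem ends in a vowel (*vegu*, *damo*).
Since the final sound of *rufas* is /s/ (a voiceless consonant), it takes -is, giving *rufasis*.
*bolau*: final sound = /u/, a vowel → -je → *bolauje*.
*rerdej* — final sound /j/ (a voiced consonant) → -zo → *rerdejzo*.

rufasis, bolauje, rerdejzo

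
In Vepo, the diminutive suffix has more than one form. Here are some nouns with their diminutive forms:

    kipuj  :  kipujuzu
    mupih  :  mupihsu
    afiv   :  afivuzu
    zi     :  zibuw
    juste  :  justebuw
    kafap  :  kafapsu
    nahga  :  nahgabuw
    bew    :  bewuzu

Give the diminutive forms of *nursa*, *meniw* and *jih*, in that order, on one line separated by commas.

nursabuw, meniwuzu, jihsu

Looking at the final sound of each stem: -su when the stem ends in a voiceless consonant (*mupih*, *kafap*); -uzu when the stem ends in a voiced consonant (*kipuj*, *afiv*, *bew*); -buw when the stem ends in a vowel (*zi*, *juste*, *nahga*).
The final sound of *nursa* is /a/, which is a vowel, so the suffix is -buw, giving *nursabuw*.
Since the final sound of *meniw* is /w/ (a voiced consonant), it takes -uzu, giving *meniwuzu*.
The final sound of *jih* is /h/, which is a voiceless consonant, so the suffix is -su, giving *jihsu*.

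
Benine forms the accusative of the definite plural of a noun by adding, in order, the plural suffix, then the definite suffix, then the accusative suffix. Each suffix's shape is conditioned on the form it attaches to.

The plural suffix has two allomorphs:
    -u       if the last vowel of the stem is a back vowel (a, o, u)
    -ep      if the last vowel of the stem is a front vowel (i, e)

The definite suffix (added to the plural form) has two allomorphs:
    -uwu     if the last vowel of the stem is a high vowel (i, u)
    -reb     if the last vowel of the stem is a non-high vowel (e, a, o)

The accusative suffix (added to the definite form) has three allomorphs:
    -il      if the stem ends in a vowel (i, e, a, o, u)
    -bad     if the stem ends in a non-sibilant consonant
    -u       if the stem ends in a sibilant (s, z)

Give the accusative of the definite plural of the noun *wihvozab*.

wihvozabuuwuil

*wihvozab* — last vowel /a/ (a back vowel) → -u → *wihvozabu*.
Since the last vowel of the plural form *wihvozabu* is /u/ (a high vowel), it takes -uwu, giving *wihvozabuuwu*.
The definite form *wihvozabuuwu*: final sound = /u/, a vowel → -il → *wihvozabuuwuil*.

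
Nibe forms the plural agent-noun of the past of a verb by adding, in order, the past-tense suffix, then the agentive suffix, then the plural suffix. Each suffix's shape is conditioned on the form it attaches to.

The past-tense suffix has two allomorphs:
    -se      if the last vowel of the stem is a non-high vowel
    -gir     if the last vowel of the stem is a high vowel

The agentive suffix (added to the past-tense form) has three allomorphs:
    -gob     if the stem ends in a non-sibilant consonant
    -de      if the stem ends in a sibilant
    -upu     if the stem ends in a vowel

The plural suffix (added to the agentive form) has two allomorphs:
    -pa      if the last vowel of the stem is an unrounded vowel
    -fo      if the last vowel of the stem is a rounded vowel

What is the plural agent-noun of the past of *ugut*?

ugutgirgobfo

Since the last vowel of *ugut* is /u/ (a high vowel), it takes -gir, giving *ugutgir*.
The past-tense form *ugutgir*: final sound = /r/, a non-sibilant consonant → -gob → *ugutgirgob*.
The last vowel of the agentive form *ugutgirgob* is /o/, which is a rounded vowel, so the plural suffix is -fo, giving *ugutgirgobfo*.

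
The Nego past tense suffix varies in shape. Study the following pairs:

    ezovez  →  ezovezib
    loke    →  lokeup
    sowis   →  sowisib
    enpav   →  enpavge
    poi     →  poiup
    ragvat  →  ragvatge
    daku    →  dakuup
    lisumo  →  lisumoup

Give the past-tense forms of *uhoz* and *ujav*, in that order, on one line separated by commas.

uhozib, ujavge

The pattern is sibilance of the final sound: -ib when the stem ends in a sibilant (*ezovez*, *sowis*); -ge when the stem ends in a non-sibilant consonant (*enpav*, *ragvat*); -up when the stem ends in a vowel (*loke*, *poi*, *daku*, *lisumo*).
Since the final sound of *uhoz* is /z/ (a sibilant), it takes -ib, giving *uhozib*.
Since the final sound of *ujav* is /v/ (a non-sibilant consonant), it takes -ge, giving *ujavge*.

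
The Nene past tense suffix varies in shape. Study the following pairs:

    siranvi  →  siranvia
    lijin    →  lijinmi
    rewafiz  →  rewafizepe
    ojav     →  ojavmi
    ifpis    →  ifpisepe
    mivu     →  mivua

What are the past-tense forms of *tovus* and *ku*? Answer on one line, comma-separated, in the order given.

tovusepe, kua

The pattern is sibilance of the final sound: -epe when the stem ends in a sibilant (*rewafiz*, *ifpis*); -mi when the stem ends in a non-sibilant consonant (*lijin*, *ojav*); -a when the stem ends in a vowel (*siranvi*, *mivu*).
Since the final sound of *tovus* is /s/ (a sibilant), it takes -epe, giving *tovusepe*.
The final sound of *ku* is /u/, which is a vowel, so the suffix is -a, giving *kua*.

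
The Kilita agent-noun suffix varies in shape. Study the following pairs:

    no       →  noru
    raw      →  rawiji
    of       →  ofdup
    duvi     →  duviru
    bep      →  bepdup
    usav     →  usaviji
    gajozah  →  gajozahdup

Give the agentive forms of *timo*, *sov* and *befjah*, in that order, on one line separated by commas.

Looking at the final sound of each stem: -dup when the stem ends in a voiceless consonant (*of*, *bep*, *gajozah*); -iji when the stem ends in a voiced consonant (*raw*, *usav*); -ru when the stem ends in a vowel (*no*, *duvi*).
Since the final sound of *timo* is /o/ (a vowel), it takes -ru, giving *timoru*.
*sov* — final sound /v/ (a voiced consonant) → -iji → *soviji*.
*befjah*: final sound = /h/, a voiceless consonant → -dup → *befjahdup*.

timoru, soviji, befjahdup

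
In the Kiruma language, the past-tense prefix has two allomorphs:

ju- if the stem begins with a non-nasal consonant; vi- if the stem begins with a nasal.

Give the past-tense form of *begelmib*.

*begelmib* — first consonant /b/ (non-nasal) → ju- → *jubegelmib*.

jubegelmib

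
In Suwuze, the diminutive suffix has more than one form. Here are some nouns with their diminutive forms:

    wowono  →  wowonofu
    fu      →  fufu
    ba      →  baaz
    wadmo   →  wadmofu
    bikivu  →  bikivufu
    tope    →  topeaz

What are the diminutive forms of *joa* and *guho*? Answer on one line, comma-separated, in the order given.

joaaz, guhofu

The suffix is conditioned by the last vowel: -fu when the last vowel of the stem is a rounded vowel (*wowono*, *fu*, *wadmo*, *bikivu*); -az when the last vowel of the stem is an unrounded vowel (*ba*, *tope*).
Since the last vowel of *joa* is /a/ (an unrounded vowel), it takes -az, giving *joaaz*.
*guho*: last vowel = /o/, a rounded vowel → -fu → *guhofu*.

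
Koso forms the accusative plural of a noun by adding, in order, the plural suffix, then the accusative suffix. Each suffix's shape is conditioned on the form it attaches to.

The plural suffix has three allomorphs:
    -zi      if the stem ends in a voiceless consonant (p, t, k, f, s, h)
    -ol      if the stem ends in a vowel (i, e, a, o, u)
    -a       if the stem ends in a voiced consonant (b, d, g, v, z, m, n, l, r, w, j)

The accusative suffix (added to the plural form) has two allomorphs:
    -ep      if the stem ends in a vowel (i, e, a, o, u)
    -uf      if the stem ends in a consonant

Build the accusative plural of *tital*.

titalaep

*tital*: final sound = /l/, a voiced consonant → -a → *titala*.
The plural form *titala* — final sound /a/ (a vowel) → -ep → *titalaep*.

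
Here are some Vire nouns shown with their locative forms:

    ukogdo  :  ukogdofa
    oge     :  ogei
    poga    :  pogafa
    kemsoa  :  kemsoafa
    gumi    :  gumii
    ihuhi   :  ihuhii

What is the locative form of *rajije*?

Looking at the last vowel of each stem: -i when the last vowel of the stem is a front vowel (*oge*, *gumi*, *ihuhi*); -fa when the last vowel of the stem is a back vowel (*ukogdo*, *poga*, *kemsoa*).
*rajije* — last vowel /e/ (a front vowel) → -i → *rajijei*.

rajijei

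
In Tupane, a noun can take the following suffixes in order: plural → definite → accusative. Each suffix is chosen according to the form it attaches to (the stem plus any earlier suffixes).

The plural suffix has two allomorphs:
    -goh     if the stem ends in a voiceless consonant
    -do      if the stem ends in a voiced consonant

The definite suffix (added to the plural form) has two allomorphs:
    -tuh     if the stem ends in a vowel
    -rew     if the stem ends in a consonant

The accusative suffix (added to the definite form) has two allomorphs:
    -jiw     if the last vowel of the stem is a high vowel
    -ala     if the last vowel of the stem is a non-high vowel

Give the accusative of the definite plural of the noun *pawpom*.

pawpomdotuhjiw

Since the final consonant of *pawpom* is /m/ (voiced), it takes -do, giving *pawpomdo*.
Since the final sound of the plural form *pawpomdo* is /o/ (a vowel), it takes -tuh, giving *pawpomdotuh*.
The definite form *pawpomdotuh* — last vowel /u/ (a high vowel) → -jiw → *pawpomdotuhjiw*.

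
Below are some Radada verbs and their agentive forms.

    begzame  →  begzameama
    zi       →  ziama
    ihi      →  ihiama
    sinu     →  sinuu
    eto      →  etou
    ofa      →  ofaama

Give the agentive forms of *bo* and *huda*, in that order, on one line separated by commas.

The alternation tracks the last vowel of the stem — -u when the last vowel of the stem is a rounded vowel (*sinu*, *eto*); -ama when the last vowel of the stem is an unrounded vowel (*begzame*, *zi*, *ihi*, *ofa*).
Since the last vowel of *bo* is /o/ (a rounded vowel), it takes -u, giving *bou*.
The last vowel of *huda* is /a/, which is an unrounded vowel, so the suffix is -ama, giving *hudaama*.

bou, hudaama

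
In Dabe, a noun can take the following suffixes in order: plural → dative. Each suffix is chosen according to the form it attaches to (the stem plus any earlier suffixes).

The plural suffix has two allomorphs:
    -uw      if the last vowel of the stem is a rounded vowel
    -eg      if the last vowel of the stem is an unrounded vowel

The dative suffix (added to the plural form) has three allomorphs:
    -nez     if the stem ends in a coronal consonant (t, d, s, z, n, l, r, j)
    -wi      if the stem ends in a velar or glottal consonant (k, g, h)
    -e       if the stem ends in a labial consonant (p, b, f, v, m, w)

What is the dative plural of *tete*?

Since the last vowel of *tete* is /e/ (an unrounded vowel), it takes -eg, giving *teteeg*.
Since the final consonant of the plural form *teteeg* is /g/ (velar/glottal), it takes -wi, giving *teteegwi*.

teteegwi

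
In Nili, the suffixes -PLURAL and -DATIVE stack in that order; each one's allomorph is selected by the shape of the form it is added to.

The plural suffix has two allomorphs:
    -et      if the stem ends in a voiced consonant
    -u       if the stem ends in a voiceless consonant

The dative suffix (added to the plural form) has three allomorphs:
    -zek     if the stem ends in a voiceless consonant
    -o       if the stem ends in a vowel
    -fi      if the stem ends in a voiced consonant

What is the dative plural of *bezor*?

bezoretzek

*bezor* — final consonant /r/ (voiced) → -et → *bezoret*.
Since the final sound of the plural form *bezoret* is /t/ (a voiceless consonant), it takes -zek, giving *bezoretzek*.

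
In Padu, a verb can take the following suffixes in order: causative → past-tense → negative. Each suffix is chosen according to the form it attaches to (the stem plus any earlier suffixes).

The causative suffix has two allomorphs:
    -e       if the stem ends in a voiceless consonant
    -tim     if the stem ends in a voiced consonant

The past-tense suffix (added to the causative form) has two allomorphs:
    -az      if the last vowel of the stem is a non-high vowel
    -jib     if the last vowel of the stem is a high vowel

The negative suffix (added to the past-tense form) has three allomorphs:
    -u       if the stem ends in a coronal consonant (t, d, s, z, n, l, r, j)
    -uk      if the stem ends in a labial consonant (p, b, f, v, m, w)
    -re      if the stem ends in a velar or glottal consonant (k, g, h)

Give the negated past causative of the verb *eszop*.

*eszop*: final consonant = /p/, voiceless → -e → *eszope*.
The causative form *eszope*: last vowel = /e/, a non-high vowel → -az → *eszopeaz*.
The past-tense form *eszopeaz*: final consonant = /z/, coronal → -u → *eszopeazu*.

eszopeazu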